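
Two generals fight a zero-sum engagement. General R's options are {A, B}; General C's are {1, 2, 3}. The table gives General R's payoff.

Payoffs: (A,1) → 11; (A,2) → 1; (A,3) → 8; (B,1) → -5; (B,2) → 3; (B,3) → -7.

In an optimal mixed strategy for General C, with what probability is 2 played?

15/17

Row minima: A → 1, B → -7; maximin = 1.
Column maxima: 1 → 11, 2 → 3, 3 → 8; minimax = 3.
1 ≠ 3, so there is no saddle point; optimal play is mixed.
1 is strictly dominated by 3 (it gives General R strictly more in every row), so General C never plays it.
On the remaining 2×2 (A, B vs 2, 3):
Let General R play A with probability p. Expected payoff against 2: 1p + 3(1−p) = −2p + 3; against 3: 8p + (-7)(1−p) = 15p − 7.
Setting these equal: −2p + 3 = 15p − 7 ⇒ −17p = -10 ⇒ p = 10/17, and the value is (-2)·(10/17) + 3 = 31/17.
For General C: with q = P(2), equating A's and B's payoffs gives −7q + 8 = 10q − 7 ⇒ q = 15/17.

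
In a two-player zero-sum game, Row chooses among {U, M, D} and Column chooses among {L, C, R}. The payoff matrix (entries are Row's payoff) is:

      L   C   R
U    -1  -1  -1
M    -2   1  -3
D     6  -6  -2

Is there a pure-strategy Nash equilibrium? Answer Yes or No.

Yes

Row minima: U → -1, M → -3, D → -6; maximin = -1.
Column maxima: L → 6, C → 1, R → -1; minimax = -1.
maximin = minimax = -1, so a saddle point exists.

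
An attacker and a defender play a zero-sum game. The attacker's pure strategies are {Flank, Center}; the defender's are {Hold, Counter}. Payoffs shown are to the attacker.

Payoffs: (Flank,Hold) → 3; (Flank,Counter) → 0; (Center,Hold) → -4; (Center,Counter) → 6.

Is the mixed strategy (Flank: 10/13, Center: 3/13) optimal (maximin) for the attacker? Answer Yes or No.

Yes

Against Hold this mix gives (10/13)·3 + (3/13)·(-4) = 18/13.
Against Counter this mix gives (10/13)·0 + (3/13)·6 = 18/13.
All of the defender's active replies (Hold, Counter) yield 18/13, and no column does worse for the attacker. The mix makes the defender indifferent and guarantees 18/13, so it is optimal.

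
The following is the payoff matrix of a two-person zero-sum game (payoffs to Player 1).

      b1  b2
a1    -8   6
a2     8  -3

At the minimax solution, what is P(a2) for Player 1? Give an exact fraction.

Row minima: a1 → -8, a2 → -3; maximin = -3.
Column maxima: b1 → 8, b2 → 6; minimax = 6.
-3 ≠ 6, so there is no saddle point; optimal play is mixed.
Let Player 1 play a1 with probability p. Expected payoff against b1: (-8)p + 8(1−p) = −16p + 8; against b2: 6p + (-3)(1−p) = 9p − 3.
Setting these equal: −16p + 8 = 9p − 3 ⇒ −25p = -11 ⇒ p = 11/25, and the value is (-16)·(11/25) + 8 = 24/25.
For Player 2: with q = P(b1), equating a1's and a2's payoffs gives −14q + 6 = 11q − 3 ⇒ q = 9/25.

14/25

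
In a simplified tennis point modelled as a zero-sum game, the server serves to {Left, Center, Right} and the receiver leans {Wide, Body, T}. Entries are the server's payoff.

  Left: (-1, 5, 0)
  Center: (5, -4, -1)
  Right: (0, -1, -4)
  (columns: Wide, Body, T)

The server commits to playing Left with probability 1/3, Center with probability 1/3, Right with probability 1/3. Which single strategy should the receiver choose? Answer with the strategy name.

If the receiver plays Wide, the server's expected payoff is (1/3)·(-1) + (1/3)·5 + (1/3)·0 = 4/3.
If the receiver plays Body, the server's expected payoff is (1/3)·5 + (1/3)·(-4) + (1/3)·(-1) = 0.
If the receiver plays T, the server's expected payoff is (1/3)·0 + (1/3)·(-1) + (1/3)·(-4) = -5/3.
The receiver minimizes the server's payoff; the smallest is -5/3, so the best response is T.

T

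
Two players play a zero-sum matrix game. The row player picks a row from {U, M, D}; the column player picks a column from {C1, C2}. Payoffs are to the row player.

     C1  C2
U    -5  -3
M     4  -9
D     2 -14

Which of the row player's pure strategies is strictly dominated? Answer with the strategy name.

M gives a strictly higher payoff than D against every column: 4 > 2, -9 > -14.
So D is strictly dominated and the row player never plays it.

D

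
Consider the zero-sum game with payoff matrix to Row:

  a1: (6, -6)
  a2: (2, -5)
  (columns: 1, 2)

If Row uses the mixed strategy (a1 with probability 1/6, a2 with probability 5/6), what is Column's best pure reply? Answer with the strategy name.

If Column plays 1, Row's expected payoff is (1/6)·6 + (5/6)·2 = 8/3.
If Column plays 2, Row's expected payoff is (1/6)·(-6) + (5/6)·(-5) = -31/6.
Column minimizes Row's payoff; the smallest is -31/6, so the best response is 2.

2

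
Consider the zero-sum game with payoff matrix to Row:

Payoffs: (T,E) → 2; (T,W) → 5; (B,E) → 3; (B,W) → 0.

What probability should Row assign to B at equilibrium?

Row minima: T → 2, B → 0; maximin = 2.
Column maxima: E → 3, W → 5; minimax = 3.
2 ≠ 3, so there is no saddle point; optimal play is mixed.
Let Row play T with probability p. Expected payoff against E: 2p + 3(1−p) = −p + 3; against W: 5p + 0(1−p) = 5p.
Setting these equal: −p + 3 = 5p ⇒ −6p = -3 ⇒ p = 1/2, and the value is (-1)·(1/2) + 3 = 5/2.
For Column: with q = P(E), equating T's and B's payoffs gives −3q + 5 = 3q ⇒ q = 5/6.

1/2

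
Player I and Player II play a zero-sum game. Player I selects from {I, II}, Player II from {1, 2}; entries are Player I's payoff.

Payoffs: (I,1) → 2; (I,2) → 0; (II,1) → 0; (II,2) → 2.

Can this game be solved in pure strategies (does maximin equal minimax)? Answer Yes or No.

No

Row minima: I → 0, II → 0; maximin = 0.
Column maxima: 1 → 2, 2 → 2; minimax = 2.
0 ≠ 2, so no pure-strategy equilibrium exists.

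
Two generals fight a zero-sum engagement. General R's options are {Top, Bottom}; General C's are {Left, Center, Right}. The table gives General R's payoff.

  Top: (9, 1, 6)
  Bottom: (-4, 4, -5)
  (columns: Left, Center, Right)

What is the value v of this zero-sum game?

29/14

Row minima: Top → 1, Bottom → -5; maximin = 1.
Column maxima: Left → 9, Center → 4, Right → 6; minimax = 4.
1 ≠ 4, so there is no saddle point; optimal play is mixed.
Left is strictly dominated by Right (it gives General R strictly more in every row), so General C never plays it.
On the remaining 2×2 (Top, Bottom vs Center, Right):
Let General R play Top with probability p. Expected payoff against Center: 1p + 4(1−p) = −3p + 4; against Right: 6p + (-5)(1−p) = 11p − 5.
Setting these equal: −3p + 4 = 11p − 5 ⇒ −14p = -9 ⇒ p = 9/14, and the value is (-3)·(9/14) + 4 = 29/14.
For General C: with q = P(Center), equating Top's and Bottom's payoffs gives −5q + 6 = 9q − 5 ⇒ q = 11/14.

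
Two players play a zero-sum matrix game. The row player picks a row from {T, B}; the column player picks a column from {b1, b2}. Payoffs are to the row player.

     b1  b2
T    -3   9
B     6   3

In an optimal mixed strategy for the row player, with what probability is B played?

4/5

Row minima: T → -3, B → 3; maximin = 3.
Column maxima: b1 → 6, b2 → 9; minimax = 6.
3 ≠ 6, so there is no saddle point; optimal play is mixed.
Let the row player play T with probability p. Expected payoff against b1: (-3)p + 6(1−p) = −9p + 6; against b2: 9p + 3(1−p) = 6p + 3.
Setting these equal: −9p + 6 = 6p + 3 ⇒ −15p = -3 ⇒ p = 1/5, and the value is (-9)·(1/5) + 6 = 21/5.
For the column player: with q = P(b1), equating T's and B's payoffs gives −12q + 9 = 3q + 3 ⇒ q = 2/5.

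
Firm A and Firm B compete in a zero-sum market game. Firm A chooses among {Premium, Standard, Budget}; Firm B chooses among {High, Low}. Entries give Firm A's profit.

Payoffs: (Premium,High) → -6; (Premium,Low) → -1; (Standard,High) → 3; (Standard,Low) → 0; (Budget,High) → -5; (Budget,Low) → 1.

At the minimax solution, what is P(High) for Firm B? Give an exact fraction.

1/9

Row minima: Premium → -6, Standard → 0, Budget → -5; maximin = 0.
Column maxima: High → 3, Low → 1; minimax = 1.
0 ≠ 1, so there is no saddle point; optimal play is mixed.
Premium is strictly dominated by Standard, so Firm A never plays it.
On the remaining 2×2 (Standard, Budget vs High, Low):
Let Firm A play Standard with probability p. Expected payoff against High: 3p + (-5)(1−p) = 8p − 5; against Low: 0p + 1(1−p) = −p + 1.
Setting these equal: 8p − 5 = −p + 1 ⇒ 9p = 6 ⇒ p = 2/3, and the value is (8)·(2/3) − 5 = 1/3.
For Firm B: with q = P(High), equating Standard's and Budget's payoffs gives 3q = −6q + 1 ⇒ q = 1/9.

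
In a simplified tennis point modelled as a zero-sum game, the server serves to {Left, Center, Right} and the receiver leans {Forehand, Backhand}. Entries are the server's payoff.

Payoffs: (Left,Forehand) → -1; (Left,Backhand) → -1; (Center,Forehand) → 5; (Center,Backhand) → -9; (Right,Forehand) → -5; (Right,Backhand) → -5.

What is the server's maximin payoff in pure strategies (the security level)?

Row minima: Left → -1, Center → -9, Right → -5.
The best of these is -1.

-1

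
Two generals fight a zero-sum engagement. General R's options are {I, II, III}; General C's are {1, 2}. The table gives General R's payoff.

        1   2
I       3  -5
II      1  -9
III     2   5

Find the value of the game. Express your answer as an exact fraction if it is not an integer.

25/11

Row minima: I → -5, II → -9, III → 2; maximin = 2.
Column maxima: 1 → 3, 2 → 5; minimax = 3.
2 ≠ 3, so there is no saddle point; optimal play is mixed.
II is strictly dominated by I, so General R never plays it.
On the remaining 2×2 (I, III vs 1, 2):
Let General R play I with probability p. Expected payoff against 1: 3p + 2(1−p) = p + 2; against 2: (-5)p + 5(1−p) = −10p + 5.
Setting these equal: p + 2 = −10p + 5 ⇒ 11p = 3 ⇒ p = 3/11, and the value is (1)·(3/11) + 2 = 25/11.
For General C: with q = P(1), equating I's and III's payoffs gives 8q − 5 = −3q + 5 ⇒ q = 10/11.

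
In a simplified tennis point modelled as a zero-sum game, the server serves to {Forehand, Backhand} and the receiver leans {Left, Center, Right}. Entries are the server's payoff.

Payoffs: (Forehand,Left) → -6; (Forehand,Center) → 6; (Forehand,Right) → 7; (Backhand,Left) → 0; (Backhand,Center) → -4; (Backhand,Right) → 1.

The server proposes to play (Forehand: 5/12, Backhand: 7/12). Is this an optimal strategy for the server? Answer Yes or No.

No

Against Left this mix gives (5/12)·(-6) + (7/12)·0 = -5/2.
Against Center this mix gives (5/12)·6 + (7/12)·(-4) = 1/6.
Against Right this mix gives (5/12)·7 + (7/12)·1 = 7/2.
The receiver will play Left, holding the server to -5/2. Shifting weight toward the row that does better against Left would raise this floor (the equalizing mix achieves -3/2 against both Left and Center), so the proposed strategy is not optimal.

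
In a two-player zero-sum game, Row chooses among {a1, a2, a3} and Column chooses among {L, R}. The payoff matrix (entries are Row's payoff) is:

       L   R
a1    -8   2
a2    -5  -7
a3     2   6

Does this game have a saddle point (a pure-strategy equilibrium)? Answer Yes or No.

Row minima: a1 → -8, a2 → -7, a3 → 2; maximin = 2.
Column maxima: L → 2, R → 6; minimax = 2.
maximin = minimax = 2, so a saddle point exists.

Yes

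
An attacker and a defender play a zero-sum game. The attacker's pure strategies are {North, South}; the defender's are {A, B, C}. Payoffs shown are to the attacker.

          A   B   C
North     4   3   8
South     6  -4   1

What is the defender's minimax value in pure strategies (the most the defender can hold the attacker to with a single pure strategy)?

Column maxima: A → 6, B → 3, C → 8.
The smallest of these is 3.

3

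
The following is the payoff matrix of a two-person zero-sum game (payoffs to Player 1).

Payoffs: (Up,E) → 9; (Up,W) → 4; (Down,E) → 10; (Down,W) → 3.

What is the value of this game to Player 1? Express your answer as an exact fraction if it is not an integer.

4

Row minima: Up → 4, Down → 3; maximin = 4.
Column maxima: E → 10, W → 4; minimax = 4.
Since maximin = minimax = 4, there is a saddle point and the value is 4.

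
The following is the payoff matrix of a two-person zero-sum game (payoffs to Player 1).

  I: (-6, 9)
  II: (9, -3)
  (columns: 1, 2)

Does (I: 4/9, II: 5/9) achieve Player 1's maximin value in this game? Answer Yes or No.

Yes

Against 1 this mix gives (4/9)·(-6) + (5/9)·9 = 7/3.
Against 2 this mix gives (4/9)·9 + (5/9)·(-3) = 7/3.
All of Player 2's active replies (1, 2) yield 7/3, and no column does worse for Player 1. The mix makes Player 2 indifferent and guarantees 7/3, so it is optimal.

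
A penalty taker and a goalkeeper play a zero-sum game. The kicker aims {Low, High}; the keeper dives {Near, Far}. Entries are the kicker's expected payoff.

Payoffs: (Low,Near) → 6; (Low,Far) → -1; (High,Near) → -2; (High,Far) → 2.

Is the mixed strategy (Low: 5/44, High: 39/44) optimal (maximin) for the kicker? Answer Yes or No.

No

Against Near this mix gives (5/44)·6 + (39/44)·(-2) = -12/11.
Against Far this mix gives (5/44)·(-1) + (39/44)·2 = 73/44.
The keeper will play Near, holding the kicker to -12/11. Shifting weight toward the row that does better against Near would raise this floor (the equalizing mix achieves 10/11 against both Near and Far), so the proposed strategy is not optimal.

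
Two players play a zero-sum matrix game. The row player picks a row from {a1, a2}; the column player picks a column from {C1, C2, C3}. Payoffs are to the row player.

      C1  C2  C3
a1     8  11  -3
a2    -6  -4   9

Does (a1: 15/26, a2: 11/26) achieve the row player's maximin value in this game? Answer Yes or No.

Yes

Against C1 this mix gives (15/26)·8 + (11/26)·(-6) = 27/13.
Against C2 this mix gives (15/26)·11 + (11/26)·(-4) = 121/26.
Against C3 this mix gives (15/26)·(-3) + (11/26)·9 = 27/13.
All of the column player's active replies (C1, C3) yield 27/13, and no column does worse for the row player. The mix makes the column player indifferent and guarantees 27/13, so it is optimal.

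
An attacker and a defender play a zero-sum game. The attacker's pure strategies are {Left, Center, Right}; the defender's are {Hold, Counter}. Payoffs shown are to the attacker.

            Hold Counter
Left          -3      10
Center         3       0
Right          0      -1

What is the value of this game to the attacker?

15/8

Row minima: Left → -3, Center → 0, Right → -1; maximin = 0.
Column maxima: Hold → 3, Counter → 10; minimax = 3.
0 ≠ 3, so there is no saddle point; optimal play is mixed.
Right is strictly dominated by Center, so the attacker never plays it.
On the remaining 2×2 (Left, Center vs Hold, Counter):
Let the attacker play Left with probability p. Expected payoff against Hold: (-3)p + 3(1−p) = −6p + 3; against Counter: 10p + 0(1−p) = 10p.
Setting these equal: −6p + 3 = 10p ⇒ −16p = -3 ⇒ p = 3/16, and the value is (-6)·(3/16) + 3 = 15/8.
For the defender: with q = P(Hold), equating Left's and Center's payoffs gives −13q + 10 = 3q ⇒ q = 5/8.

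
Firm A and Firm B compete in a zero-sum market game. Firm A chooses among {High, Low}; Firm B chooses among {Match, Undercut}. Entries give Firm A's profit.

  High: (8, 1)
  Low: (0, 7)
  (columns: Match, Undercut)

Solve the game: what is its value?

4

Row minima: High → 1, Low → 0; maximin = 1.
Column maxima: Match → 8, Undercut → 7; minimax = 7.
1 ≠ 7, so there is no saddle point; optimal play is mixed.
Let Firm A play High with probability p. Expected payoff against Match: 8p + 0(1−p) = 8p; against Undercut: 1p + 7(1−p) = −6p + 7.
Setting these equal: 8p = −6p + 7 ⇒ 14p = 7 ⇒ p = 1/2, and the value is (8)·(1/2) = 4.
For Firm B: with q = P(Match), equating High's and Low's payoffs gives 7q + 1 = −7q + 7 ⇒ q = 3/7.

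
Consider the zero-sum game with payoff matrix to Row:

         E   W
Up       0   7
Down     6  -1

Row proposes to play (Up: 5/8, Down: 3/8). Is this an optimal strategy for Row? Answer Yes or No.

No

Against E this mix gives (5/8)·0 + (3/8)·6 = 9/4.
Against W this mix gives (5/8)·7 + (3/8)·(-1) = 4.
Column will play E, holding Row to 9/4. Shifting weight toward the row that does better against E would raise this floor (the equalizing mix achieves 3 against both E and W), so the proposed strategy is not optimal.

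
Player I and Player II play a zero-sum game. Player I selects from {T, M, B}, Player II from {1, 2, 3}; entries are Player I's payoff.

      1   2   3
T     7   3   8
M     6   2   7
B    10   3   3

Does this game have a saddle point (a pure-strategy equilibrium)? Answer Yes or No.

Yes

Row minima: T → 3, M → 2, B → 3; maximin = 3.
Column maxima: 1 → 10, 2 → 3, 3 → 8; minimax = 3.
maximin = minimax = 3, so a saddle point exists.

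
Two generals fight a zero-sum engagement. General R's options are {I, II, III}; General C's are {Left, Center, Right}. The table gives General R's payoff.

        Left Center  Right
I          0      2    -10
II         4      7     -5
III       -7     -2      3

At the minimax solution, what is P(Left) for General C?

Row minima: I → -10, II → -5, III → -7; maximin = -5.
Column maxima: Left → 4, Center → 7, Right → 3; minimax = 3.
-5 ≠ 3, so there is no saddle point; optimal play is mixed.
I is strictly dominated by II, so General R never plays it.
Center is strictly dominated by Left (it gives General R strictly more in every row), so General C never plays it.
On the remaining 2×2 (II, III vs Left, Right):
Let General R play II with probability p. Expected payoff against Left: 4p + (-7)(1−p) = 11p − 7; against Right: (-5)p + 3(1−p) = −8p + 3.
Setting these equal: 11p − 7 = −8p + 3 ⇒ 19p = 10 ⇒ p = 10/19, and the value is (11)·(10/19) − 7 = -23/19.
For General C: with q = P(Left), equating II's and III's payoffs gives 9q − 5 = −10q + 3 ⇒ q = 8/19.

8/19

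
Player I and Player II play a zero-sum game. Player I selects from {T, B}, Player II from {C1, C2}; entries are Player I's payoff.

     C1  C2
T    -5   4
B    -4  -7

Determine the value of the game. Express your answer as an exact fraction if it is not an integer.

-17/4

Row minima: T → -5, B → -7; maximin = -5.
Column maxima: C1 → -4, C2 → 4; minimax = -4.
-5 ≠ -4, so there is no saddle point; optimal play is mixed.
Let Player I play T with probability p. Expected payoff against C1: (-5)p + (-4)(1−p) = −p − 4; against C2: 4p + (-7)(1−p) = 11p − 7.
Setting these equal: −p − 4 = 11p − 7 ⇒ −12p = -3 ⇒ p = 1/4, and the value is (-1)·(1/4) − 4 = -17/4.
For Player II: with q = P(C1), equating T's and B's payoffs gives −9q + 4 = 3q − 7 ⇒ q = 11/12.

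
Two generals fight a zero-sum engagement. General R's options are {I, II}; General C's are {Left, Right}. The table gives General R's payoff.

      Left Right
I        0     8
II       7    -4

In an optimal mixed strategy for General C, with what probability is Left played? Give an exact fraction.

12/19

Row minima: I → 0, II → -4; maximin = 0.
Column maxima: Left → 7, Right → 8; minimax = 7.
0 ≠ 7, so there is no saddle point; optimal play is mixed.
Let General R play I with probability p. Expected payoff against Left: 0p + 7(1−p) = −7p + 7; against Right: 8p + (-4)(1−p) = 12p − 4.
Setting these equal: −7p + 7 = 12p − 4 ⇒ −19p = -11 ⇒ p = 11/19, and the value is (-7)·(11/19) + 7 = 56/19.
For General C: with q = P(Left), equating I's and II's payoffs gives −8q + 8 = 11q − 4 ⇒ q = 12/19.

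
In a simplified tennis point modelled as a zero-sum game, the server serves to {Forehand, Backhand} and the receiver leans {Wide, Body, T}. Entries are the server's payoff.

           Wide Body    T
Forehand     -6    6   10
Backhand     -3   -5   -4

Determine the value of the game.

-24/7

Row minima: Forehand → -6, Backhand → -5; maximin = -5.
Column maxima: Wide → -3, Body → 6, T → 10; minimax = -3.
-5 ≠ -3, so there is no saddle point; optimal play is mixed.
T is strictly dominated by Body (it gives the server strictly more in every row), so the receiver never plays it.
On the remaining 2×2 (Forehand, Backhand vs Wide, Body):
Let the server play Forehand with probability p. Expected payoff against Wide: (-6)p + (-3)(1−p) = −3p − 3; against Body: 6p + (-5)(1−p) = 11p − 5.
Setting these equal: −3p − 3 = 11p − 5 ⇒ −14p = -2 ⇒ p = 1/7, and the value is (-3)·(1/7) − 3 = -24/7.
For the receiver: with q = P(Wide), equating Forehand's and Backhand's payoffs gives −12q + 6 = 2q − 5 ⇒ q = 11/14.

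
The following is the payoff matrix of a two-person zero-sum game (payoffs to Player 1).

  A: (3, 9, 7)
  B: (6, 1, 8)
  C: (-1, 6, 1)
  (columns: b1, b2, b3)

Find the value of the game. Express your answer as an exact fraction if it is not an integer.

Row minima: A → 3, B → 1, C → -1; maximin = 3.
Column maxima: b1 → 6, b2 → 9, b3 → 8; minimax = 6.
3 ≠ 6, so there is no saddle point; optimal play is mixed.
C is strictly dominated by A, so Player 1 never plays it.
b3 is strictly dominated by b1 (it gives Player 1 strictly more in every row), so Player 2 never plays it.
On the remaining 2×2 (A, B vs b1, b2):
Let Player 1 play A with probability p. Expected payoff against b1: 3p + 6(1−p) = −3p + 6; against b2: 9p + 1(1−p) = 8p + 1.
Setting these equal: −3p + 6 = 8p + 1 ⇒ −11p = -5 ⇒ p = 5/11, and the value is (-3)·(5/11) + 6 = 51/11.
For Player 2: with q = P(b1), equating A's and B's payoffs gives −6q + 9 = 5q + 1 ⇒ q = 8/11.

51/11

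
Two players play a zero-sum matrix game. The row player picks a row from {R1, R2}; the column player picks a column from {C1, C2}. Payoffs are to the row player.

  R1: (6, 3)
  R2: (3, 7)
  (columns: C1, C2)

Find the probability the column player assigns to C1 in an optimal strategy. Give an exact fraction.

Row minima: R1 → 3, R2 → 3; maximin = 3.
Column maxima: C1 → 6, C2 → 7; minimax = 6.
3 ≠ 6, so there is no saddle point; optimal play is mixed.
Let the row player play R1 with probability p. Expected payoff against C1: 6p + 3(1−p) = 3p + 3; against C2: 3p + 7(1−p) = −4p + 7.
Setting these equal: 3p + 3 = −4p + 7 ⇒ 7p = 4 ⇒ p = 4/7, and the value is (3)·(4/7) + 3 = 33/7.
For the column player: with q = P(C1), equating R1's and R2's payoffs gives 3q + 3 = −4q + 7 ⇒ q = 4/7.

4/7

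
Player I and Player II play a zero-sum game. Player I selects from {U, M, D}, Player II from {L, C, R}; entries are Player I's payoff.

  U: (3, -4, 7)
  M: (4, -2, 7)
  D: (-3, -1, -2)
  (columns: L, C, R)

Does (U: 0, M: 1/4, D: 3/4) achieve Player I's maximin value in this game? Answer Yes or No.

Against L this mix gives (1/4)·4 + (3/4)·(-3) = -5/4.
Against C this mix gives (1/4)·(-2) + (3/4)·(-1) = -5/4.
Against R this mix gives (1/4)·7 + (3/4)·(-2) = 1/4.
All of Player II's active replies (L, C) yield -5/4, and no column does worse for Player I. The mix makes Player II indifferent and guarantees -5/4, so it is optimal.

Yes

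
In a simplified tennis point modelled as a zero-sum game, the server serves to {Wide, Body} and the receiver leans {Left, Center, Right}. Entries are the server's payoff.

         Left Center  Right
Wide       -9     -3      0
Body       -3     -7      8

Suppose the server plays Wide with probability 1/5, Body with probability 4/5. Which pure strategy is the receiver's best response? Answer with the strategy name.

Center

If the receiver plays Left, the server's expected payoff is (1/5)·(-9) + (4/5)·(-3) = -21/5.
If the receiver plays Center, the server's expected payoff is (1/5)·(-3) + (4/5)·(-7) = -31/5.
If the receiver plays Right, the server's expected payoff is (1/5)·0 + (4/5)·8 = 32/5.
The receiver minimizes the server's payoff; the smallest is -31/5, so the best response is Center.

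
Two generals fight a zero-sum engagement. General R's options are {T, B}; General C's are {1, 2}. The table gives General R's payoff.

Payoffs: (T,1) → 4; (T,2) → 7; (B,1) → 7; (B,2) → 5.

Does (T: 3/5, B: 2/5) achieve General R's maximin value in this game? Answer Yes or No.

No

Against 1 this mix gives (3/5)·4 + (2/5)·7 = 26/5.
Against 2 this mix gives (3/5)·7 + (2/5)·5 = 31/5.
General C will play 1, holding General R to 26/5. Shifting weight toward the row that does better against 1 would raise this floor (the equalizing mix achieves 29/5 against both 1 and 2), so the proposed strategy is not optimal.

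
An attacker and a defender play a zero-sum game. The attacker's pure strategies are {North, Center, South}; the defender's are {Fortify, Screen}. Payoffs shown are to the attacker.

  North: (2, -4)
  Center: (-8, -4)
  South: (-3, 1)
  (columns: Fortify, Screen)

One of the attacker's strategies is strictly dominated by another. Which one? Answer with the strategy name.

Center

South gives a strictly higher payoff than Center against every column: -3 > -8, 1 > -4.
So Center is strictly dominated and the attacker never plays it.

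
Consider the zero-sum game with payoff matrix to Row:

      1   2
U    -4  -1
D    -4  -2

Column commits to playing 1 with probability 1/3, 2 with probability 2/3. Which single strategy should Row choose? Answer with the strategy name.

Expected payoff of U: (1/3)·(-4) + (2/3)·(-1) = -2.
Expected payoff of D: (1/3)·(-4) + (2/3)·(-2) = -8/3.
The largest is -2, so Row's best response is U.

U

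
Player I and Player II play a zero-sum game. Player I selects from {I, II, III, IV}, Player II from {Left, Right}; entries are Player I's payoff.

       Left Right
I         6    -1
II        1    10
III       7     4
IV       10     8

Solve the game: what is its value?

Row minima: I → -1, II → 1, III → 4, IV → 8; maximin = 8.
Column maxima: Left → 10, Right → 10; minimax = 10.
8 ≠ 10, so there is no saddle point; optimal play is mixed.
I is strictly dominated by III, so Player I never plays it.
III is strictly dominated by IV, so Player I never plays it.
On the remaining 2×2 (II, IV vs Left, Right):
Let Player I play II with probability p. Expected payoff against Left: 1p + 10(1−p) = −9p + 10; against Right: 10p + 8(1−p) = 2p + 8.
Setting these equal: −9p + 10 = 2p + 8 ⇒ −11p = -2 ⇒ p = 2/11, and the value is (-9)·(2/11) + 10 = 92/11.
For Player II: with q = P(Left), equating II's and IV's payoffs gives −9q + 10 = 2q + 8 ⇒ q = 2/11.

92/11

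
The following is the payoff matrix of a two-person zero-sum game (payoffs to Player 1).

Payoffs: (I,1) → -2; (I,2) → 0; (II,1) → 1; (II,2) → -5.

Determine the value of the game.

Row minima: I → -2, II → -5; maximin = -2.
Column maxima: 1 → 1, 2 → 0; minimax = 0.
-2 ≠ 0, so there is no saddle point; optimal play is mixed.
Let Player 1 play I with probability p. Expected payoff against 1: (-2)p + 1(1−p) = −3p + 1; against 2: 0p + (-5)(1−p) = 5p − 5.
Setting these equal: −3p + 1 = 5p − 5 ⇒ −8p = -6 ⇒ p = 3/4, and the value is (-3)·(3/4) + 1 = -5/4.
For Player 2: with q = P(1), equating I's and II's payoffs gives −2q = 6q − 5 ⇒ q = 5/8.

-5/4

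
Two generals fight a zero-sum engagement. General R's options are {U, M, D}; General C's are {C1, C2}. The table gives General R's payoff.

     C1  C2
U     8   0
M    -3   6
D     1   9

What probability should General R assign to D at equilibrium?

Row minima: U → 0, M → -3, D → 1; maximin = 1.
Column maxima: C1 → 8, C2 → 9; minimax = 8.
1 ≠ 8, so there is no saddle point; optimal play is mixed.
M is strictly dominated by D, so General R never plays it.
On the remaining 2×2 (U, D vs C1, C2):
Let General R play U with probability p. Expected payoff against C1: 8p + 1(1−p) = 7p + 1; against C2: 0p + 9(1−p) = −9p + 9.
Setting these equal: 7p + 1 = −9p + 9 ⇒ 16p = 8 ⇒ p = 1/2, and the value is (7)·(1/2) + 1 = 9/2.
For General C: with q = P(C1), equating U's and D's payoffs gives 8q = −8q + 9 ⇒ q = 9/16.

1/2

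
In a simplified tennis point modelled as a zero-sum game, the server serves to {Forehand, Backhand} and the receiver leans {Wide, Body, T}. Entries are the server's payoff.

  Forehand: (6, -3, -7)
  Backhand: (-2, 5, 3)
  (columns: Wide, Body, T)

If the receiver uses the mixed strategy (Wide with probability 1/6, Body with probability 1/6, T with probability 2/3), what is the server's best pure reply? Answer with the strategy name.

Expected payoff of Forehand: (1/6)·6 + (1/6)·(-3) + (2/3)·(-7) = -25/6.
Expected payoff of Backhand: (1/6)·(-2) + (1/6)·5 + (2/3)·3 = 5/2.
The largest is 5/2, so the server's best response is Backhand.

Backhand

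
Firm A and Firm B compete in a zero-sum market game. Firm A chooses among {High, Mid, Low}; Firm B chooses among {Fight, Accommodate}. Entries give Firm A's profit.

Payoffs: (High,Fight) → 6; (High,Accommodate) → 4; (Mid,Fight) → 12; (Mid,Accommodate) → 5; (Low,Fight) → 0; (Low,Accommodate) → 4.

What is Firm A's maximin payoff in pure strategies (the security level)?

5

Row minima: High → 4, Mid → 5, Low → 0.
The best of these is 5.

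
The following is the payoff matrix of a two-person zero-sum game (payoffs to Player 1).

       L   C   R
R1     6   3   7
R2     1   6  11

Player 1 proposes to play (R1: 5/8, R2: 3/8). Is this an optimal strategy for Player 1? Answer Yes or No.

Yes

Against L this mix gives (5/8)·6 + (3/8)·1 = 33/8.
Against C this mix gives (5/8)·3 + (3/8)·6 = 33/8.
Against R this mix gives (5/8)·7 + (3/8)·11 = 17/2.
All of Player 2's active replies (L, C) yield 33/8, and no column does worse for Player 1. The mix makes Player 2 indifferent and guarantees 33/8, so it is optimal.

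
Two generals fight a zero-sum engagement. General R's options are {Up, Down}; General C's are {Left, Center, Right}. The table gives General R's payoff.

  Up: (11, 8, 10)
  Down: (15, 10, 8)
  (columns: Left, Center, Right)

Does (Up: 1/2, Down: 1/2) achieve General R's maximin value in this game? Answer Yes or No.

Against Left this mix gives (1/2)·11 + (1/2)·15 = 13.
Against Center this mix gives (1/2)·8 + (1/2)·10 = 9.
Against Right this mix gives (1/2)·10 + (1/2)·8 = 9.
All of General C's active replies (Center, Right) yield 9, and no column does worse for General R. The mix makes General C indifferent and guarantees 9, so it is optimal.

Yes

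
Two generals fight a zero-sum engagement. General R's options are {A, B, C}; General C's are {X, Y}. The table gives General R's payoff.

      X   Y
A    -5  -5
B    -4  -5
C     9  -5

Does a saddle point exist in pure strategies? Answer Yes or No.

Yes

Row minima: A → -5, B → -5, C → -5; maximin = -5.
Column maxima: X → 9, Y → -5; minimax = -5.
maximin = minimax = -5, so a saddle point exists.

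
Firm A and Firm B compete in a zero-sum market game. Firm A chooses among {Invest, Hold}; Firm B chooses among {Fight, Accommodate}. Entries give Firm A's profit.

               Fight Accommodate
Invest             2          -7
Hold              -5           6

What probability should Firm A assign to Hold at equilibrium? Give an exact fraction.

9/20

Row minima: Invest → -7, Hold → -5; maximin = -5.
Column maxima: Fight → 2, Accommodate → 6; minimax = 2.
-5 ≠ 2, so there is no saddle point; optimal play is mixed.
Let Firm A play Invest with probability p. Expected payoff against Fight: 2p + (-5)(1−p) = 7p − 5; against Accommodate: (-7)p + 6(1−p) = −13p + 6.
Setting these equal: 7p − 5 = −13p + 6 ⇒ 20p = 11 ⇒ p = 11/20, and the value is (7)·(11/20) − 5 = -23/20.
For Firm B: with q = P(Fight), equating Invest's and Hold's payoffs gives 9q − 7 = −11q + 6 ⇒ q = 13/20.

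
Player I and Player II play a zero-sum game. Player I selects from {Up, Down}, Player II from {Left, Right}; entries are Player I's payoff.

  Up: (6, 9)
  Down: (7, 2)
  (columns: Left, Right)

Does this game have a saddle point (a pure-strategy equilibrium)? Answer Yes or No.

No

Row minima: Up → 6, Down → 2; maximin = 6.
Column maxima: Left → 7, Right → 9; minimax = 7.
6 ≠ 7, so no pure-strategy equilibrium exists.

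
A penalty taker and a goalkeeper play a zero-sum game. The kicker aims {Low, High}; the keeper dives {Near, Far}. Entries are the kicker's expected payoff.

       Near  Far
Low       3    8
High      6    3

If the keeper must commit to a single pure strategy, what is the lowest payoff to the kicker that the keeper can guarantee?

6

Column maxima: Near → 6, Far → 8.
The smallest of these is 6.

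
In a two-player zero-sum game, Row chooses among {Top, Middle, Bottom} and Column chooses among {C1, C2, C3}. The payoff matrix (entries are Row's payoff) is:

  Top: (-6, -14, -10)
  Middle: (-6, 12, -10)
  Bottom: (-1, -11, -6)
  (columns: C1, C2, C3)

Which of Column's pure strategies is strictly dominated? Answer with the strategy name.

C1

C3 holds Row's payoff strictly below C1 in every row: -10 < -6, -10 < -6, -6 < -1.
So C1 is strictly dominated for Column.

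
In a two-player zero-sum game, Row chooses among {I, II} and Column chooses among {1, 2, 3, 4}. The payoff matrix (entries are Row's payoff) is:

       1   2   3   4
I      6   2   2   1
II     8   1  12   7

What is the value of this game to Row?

13/7

Row minima: I → 1, II → 1; maximin = 1.
Column maxima: 1 → 8, 2 → 2, 3 → 12, 4 → 7; minimax = 2.
1 ≠ 2, so there is no saddle point; optimal play is mixed.
1 is strictly dominated by 2 (it gives Row strictly more in every row), so Column never plays it.
3 is strictly dominated by 4 (it gives Row strictly more in every row), so Column never plays it.
On the remaining 2×2 (I, II vs 2, 4):
Let Row play I with probability p. Expected payoff against 2: 2p + 1(1−p) = p + 1; against 4: 1p + 7(1−p) = −6p + 7.
Setting these equal: p + 1 = −6p + 7 ⇒ 7p = 6 ⇒ p = 6/7, and the value is (1)·(6/7) + 1 = 13/7.
For Column: with q = P(2), equating I's and II's payoffs gives q + 1 = −6q + 7 ⇒ q = 6/7.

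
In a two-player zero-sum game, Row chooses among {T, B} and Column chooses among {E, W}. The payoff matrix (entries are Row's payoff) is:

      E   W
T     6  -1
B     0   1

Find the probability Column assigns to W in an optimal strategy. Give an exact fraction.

3/4

Row minima: T → -1, B → 0; maximin = 0.
Column maxima: E → 6, W → 1; minimax = 1.
0 ≠ 1, so there is no saddle point; optimal play is mixed.
Let Row play T with probability p. Expected payoff against E: 6p + 0(1−p) = 6p; against W: (-1)p + 1(1−p) = −2p + 1.
Setting these equal: 6p = −2p + 1 ⇒ 8p = 1 ⇒ p = 1/8, and the value is (6)·(1/8) = 3/4.
For Column: with q = P(E), equating T's and B's payoffs gives 7q − 1 = −q + 1 ⇒ q = 1/4.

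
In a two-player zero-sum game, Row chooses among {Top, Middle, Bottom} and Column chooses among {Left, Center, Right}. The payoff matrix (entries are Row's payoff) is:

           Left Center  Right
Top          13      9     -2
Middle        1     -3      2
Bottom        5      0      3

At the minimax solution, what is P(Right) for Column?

Row minima: Top → -2, Middle → -3, Bottom → 0; maximin = 0.
Column maxima: Left → 13, Center → 9, Right → 3; minimax = 3.
0 ≠ 3, so there is no saddle point; optimal play is mixed.
Middle is strictly dominated by Bottom, so Row never plays it.
Left is strictly dominated by Center (it gives Row strictly more in every row), so Column never plays it.
On the remaining 2×2 (Top, Bottom vs Center, Right):
Let Row play Top with probability p. Expected payoff against Center: 9p + 0(1−p) = 9p; against Right: (-2)p + 3(1−p) = −5p + 3.
Setting these equal: 9p = −5p + 3 ⇒ 14p = 3 ⇒ p = 3/14, and the value is (9)·(3/14) = 27/14.
For Column: with q = P(Center), equating Top's and Bottom's payoffs gives 11q − 2 = −3q + 3 ⇒ q = 5/14.

9/14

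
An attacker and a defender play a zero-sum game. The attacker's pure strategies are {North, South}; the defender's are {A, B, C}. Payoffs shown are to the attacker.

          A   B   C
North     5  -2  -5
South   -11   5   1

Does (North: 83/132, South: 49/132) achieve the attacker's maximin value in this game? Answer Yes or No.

No

Against A this mix gives (83/132)·5 + (49/132)·(-11) = -31/33.
Against B this mix gives (83/132)·(-2) + (49/132)·5 = 79/132.
Against C this mix gives (83/132)·(-5) + (49/132)·1 = -61/22.
The defender will play C, holding the attacker to -61/22. Shifting weight toward the row that does better against C would raise this floor (the equalizing mix achieves -25/11 against both C and A), so the proposed strategy is not optimal.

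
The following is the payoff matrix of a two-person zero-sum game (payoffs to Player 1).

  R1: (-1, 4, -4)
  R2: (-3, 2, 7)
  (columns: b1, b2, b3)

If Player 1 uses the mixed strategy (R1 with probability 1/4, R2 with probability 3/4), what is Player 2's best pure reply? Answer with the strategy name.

If Player 2 plays b1, Player 1's expected payoff is (1/4)·(-1) + (3/4)·(-3) = -5/2.
If Player 2 plays b2, Player 1's expected payoff is (1/4)·4 + (3/4)·2 = 5/2.
If Player 2 plays b3, Player 1's expected payoff is (1/4)·(-4) + (3/4)·7 = 17/4.
Player 2 minimizes Player 1's payoff; the smallest is -5/2, so the best response is b1.

b1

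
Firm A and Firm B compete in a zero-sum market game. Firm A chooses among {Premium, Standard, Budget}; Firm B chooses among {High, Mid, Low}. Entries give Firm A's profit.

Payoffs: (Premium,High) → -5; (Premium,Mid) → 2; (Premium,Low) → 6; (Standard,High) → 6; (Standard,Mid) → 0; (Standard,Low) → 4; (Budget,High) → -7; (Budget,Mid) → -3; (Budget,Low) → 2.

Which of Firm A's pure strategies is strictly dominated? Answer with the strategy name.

Premium gives a strictly higher payoff than Budget against every column: -5 > -7, 2 > -3, 6 > 2.
So Budget is strictly dominated and Firm A never plays it.

Budget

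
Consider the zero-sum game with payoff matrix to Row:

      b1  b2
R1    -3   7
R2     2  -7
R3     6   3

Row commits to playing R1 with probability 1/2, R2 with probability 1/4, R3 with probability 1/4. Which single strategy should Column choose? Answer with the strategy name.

b1

If Column plays b1, Row's expected payoff is (1/2)·(-3) + (1/4)·2 + (1/4)·6 = 1/2.
If Column plays b2, Row's expected payoff is (1/2)·7 + (1/4)·(-7) + (1/4)·3 = 5/2.
Column minimizes Row's payoff; the smallest is 1/2, so the best response is b1.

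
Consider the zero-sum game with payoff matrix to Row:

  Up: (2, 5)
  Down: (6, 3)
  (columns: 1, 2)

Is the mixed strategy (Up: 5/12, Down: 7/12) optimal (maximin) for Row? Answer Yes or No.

Against 1 this mix gives (5/12)·2 + (7/12)·6 = 13/3.
Against 2 this mix gives (5/12)·5 + (7/12)·3 = 23/6.
Column will play 2, holding Row to 23/6. Shifting weight toward the row that does better against 2 would raise this floor (the equalizing mix achieves 4 against both 2 and 1), so the proposed strategy is not optimal.

No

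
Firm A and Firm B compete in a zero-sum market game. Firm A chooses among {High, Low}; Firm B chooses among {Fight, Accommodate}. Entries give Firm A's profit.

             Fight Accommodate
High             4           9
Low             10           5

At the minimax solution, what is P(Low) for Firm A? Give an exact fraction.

1/2

Row minima: High → 4, Low → 5; maximin = 5.
Column maxima: Fight → 10, Accommodate → 9; minimax = 9.
5 ≠ 9, so there is no saddle point; optimal play is mixed.
Let Firm A play High with probability p. Expected payoff against Fight: 4p + 10(1−p) = −6p + 10; against Accommodate: 9p + 5(1−p) = 4p + 5.
Setting these equal: −6p + 10 = 4p + 5 ⇒ −10p = -5 ⇒ p = 1/2, and the value is (-6)·(1/2) + 10 = 7.
For Firm B: with q = P(Fight), equating High's and Low's payoffs gives −5q + 9 = 5q + 5 ⇒ q = 2/5.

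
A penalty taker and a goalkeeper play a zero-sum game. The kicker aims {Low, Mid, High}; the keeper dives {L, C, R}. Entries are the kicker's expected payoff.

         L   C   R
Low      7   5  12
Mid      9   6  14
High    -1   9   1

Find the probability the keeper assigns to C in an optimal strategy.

10/13

Row minima: Low → 5, Mid → 6, High → -1; maximin = 6.
Column maxima: L → 9, C → 9, R → 14; minimax = 9.
6 ≠ 9, so there is no saddle point; optimal play is mixed.
Low is strictly dominated by Mid, so the kicker never plays it.
R is strictly dominated by L (it gives the kicker strictly more in every row), so the keeper never plays it.
On the remaining 2×2 (Mid, High vs L, C):
Let the kicker play Mid with probability p. Expected payoff against L: 9p + (-1)(1−p) = 10p − 1; against C: 6p + 9(1−p) = −3p + 9.
Setting these equal: 10p − 1 = −3p + 9 ⇒ 13p = 10 ⇒ p = 10/13, and the value is (10)·(10/13) − 1 = 87/13.
For the keeper: with q = P(L), equating Mid's and High's payoffs gives 3q + 6 = −10q + 9 ⇒ q = 3/13.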